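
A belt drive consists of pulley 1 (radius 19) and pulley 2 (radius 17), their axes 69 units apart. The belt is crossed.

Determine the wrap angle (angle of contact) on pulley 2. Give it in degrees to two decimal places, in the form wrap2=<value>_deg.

wrap2=242.90_deg

crossed belt: β = asin((r1+r2)/C) = asin(36/69) = 31.4490°
wrap1 = wrap2 = π + 2β = 242.8980°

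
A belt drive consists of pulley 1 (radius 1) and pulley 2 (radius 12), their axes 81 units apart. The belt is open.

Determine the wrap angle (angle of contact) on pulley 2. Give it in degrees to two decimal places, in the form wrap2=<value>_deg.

wrap2=195.61_deg

open belt: β = asin((r2−r1)/C) = asin(11/81) = 7.8050°
wrap1 = π − 2β = 164.3899°
wrap2 = π + 2β = 195.6101°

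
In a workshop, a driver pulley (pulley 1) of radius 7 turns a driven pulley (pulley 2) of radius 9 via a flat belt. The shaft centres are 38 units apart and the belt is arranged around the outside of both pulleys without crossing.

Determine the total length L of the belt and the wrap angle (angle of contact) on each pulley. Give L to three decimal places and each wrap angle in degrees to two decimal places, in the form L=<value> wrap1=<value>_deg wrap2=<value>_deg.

open belt: β = asin((r2−r1)/C) = asin(2/38) = 3.0170°
wrap1 = π − 2β = 173.9661°
wrap2 = π + 2β = 186.0339°
tangent length = C·cosβ = 37.9473
L = r1·wrap1 + r2·wrap2 + 2·C·cosβ = 7·3.0363 + 9·3.2469 + 2·37.9473 = 126.3708

L=126.371 wrap1=173.97_deg wrap2=186.03_deg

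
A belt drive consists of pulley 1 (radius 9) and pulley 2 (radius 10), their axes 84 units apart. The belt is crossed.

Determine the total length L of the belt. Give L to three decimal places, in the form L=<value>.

L=232.006

crossed belt: β = asin((r1+r2)/C) = asin(19/84) = 13.0729°
wrap1 = wrap2 = π + 2β = 206.1458°
tangent length = C·cosβ = 81.8230
L = (r1+r2)·wrap + 2·C·cosβ = 19·3.5979 + 2·81.8230 = 232.0065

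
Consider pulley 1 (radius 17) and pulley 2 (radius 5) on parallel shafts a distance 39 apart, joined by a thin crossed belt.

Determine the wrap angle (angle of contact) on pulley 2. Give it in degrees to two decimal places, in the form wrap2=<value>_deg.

wrap2=248.68_deg

crossed belt: β = asin((r1+r2)/C) = asin(22/39) = 34.3400°
wrap1 = wrap2 = π + 2β = 248.6800°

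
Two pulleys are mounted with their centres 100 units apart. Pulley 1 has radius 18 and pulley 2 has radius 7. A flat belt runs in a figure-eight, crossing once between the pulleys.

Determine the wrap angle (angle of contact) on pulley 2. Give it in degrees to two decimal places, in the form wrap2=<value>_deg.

crossed belt: β = asin((r1+r2)/C) = asin(25/100) = 14.4775°
wrap1 = wrap2 = π + 2β = 208.9550°

wrap2=208.96_deg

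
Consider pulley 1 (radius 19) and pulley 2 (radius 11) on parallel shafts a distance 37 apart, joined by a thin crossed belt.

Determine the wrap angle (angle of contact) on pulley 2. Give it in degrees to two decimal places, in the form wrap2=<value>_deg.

crossed belt: β = asin((r1+r2)/C) = asin(30/37) = 54.1752°
wrap1 = wrap2 = π + 2β = 288.3505°

wrap2=288.35_deg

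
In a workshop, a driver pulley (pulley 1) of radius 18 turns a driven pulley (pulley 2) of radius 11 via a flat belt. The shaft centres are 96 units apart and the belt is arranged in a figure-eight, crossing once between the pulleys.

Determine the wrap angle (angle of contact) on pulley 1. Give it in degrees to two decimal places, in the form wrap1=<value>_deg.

wrap1=215.17_deg

crossed belt: β = asin((r1+r2)/C) = asin(29/96) = 17.5828°
wrap1 = wrap2 = π + 2β = 215.1656°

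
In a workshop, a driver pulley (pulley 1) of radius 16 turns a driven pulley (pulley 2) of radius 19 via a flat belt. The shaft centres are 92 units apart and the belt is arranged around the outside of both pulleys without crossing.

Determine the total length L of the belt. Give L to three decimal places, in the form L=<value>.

L=294.054

open belt: β = asin((r2−r1)/C) = asin(3/92) = 1.8687°
wrap1 = π − 2β = 176.2627°
wrap2 = π + 2β = 183.7373°
tangent length = C·cosβ = 91.9511
L = r1·wrap1 + r2·wrap2 + 2·C·cosβ = 16·3.0764 + 19·3.2068 + 2·91.9511 = 294.0536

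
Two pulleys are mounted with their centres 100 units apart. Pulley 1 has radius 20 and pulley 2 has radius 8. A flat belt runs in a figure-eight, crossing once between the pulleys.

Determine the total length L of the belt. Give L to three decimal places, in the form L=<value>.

L=295.857

crossed belt: β = asin((r1+r2)/C) = asin(28/100) = 16.2602°
wrap1 = wrap2 = π + 2β = 212.5204°
tangent length = C·cosβ = 96.0000
L = (r1+r2)·wrap + 2·C·cosβ = 28·3.7092 + 2·96.0000 = 295.8571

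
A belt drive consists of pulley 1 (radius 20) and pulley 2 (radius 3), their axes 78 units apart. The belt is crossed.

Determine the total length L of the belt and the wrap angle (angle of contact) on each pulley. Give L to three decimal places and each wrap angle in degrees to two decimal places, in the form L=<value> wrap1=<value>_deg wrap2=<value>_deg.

L=235.089 wrap1=214.30_deg wrap2=214.30_deg

crossed belt: β = asin((r1+r2)/C) = asin(23/78) = 17.1498°
wrap1 = wrap2 = π + 2β = 214.2997°
tangent length = C·cosβ = 74.5319
L = (r1+r2)·wrap + 2·C·cosβ = 23·3.7402 + 2·74.5319 = 235.0892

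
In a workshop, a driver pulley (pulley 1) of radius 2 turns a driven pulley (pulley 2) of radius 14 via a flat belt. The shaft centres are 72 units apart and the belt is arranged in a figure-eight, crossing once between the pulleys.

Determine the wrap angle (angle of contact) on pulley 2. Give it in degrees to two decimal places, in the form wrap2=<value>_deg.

wrap2=205.68_deg

crossed belt: β = asin((r1+r2)/C) = asin(16/72) = 12.8396°
wrap1 = wrap2 = π + 2β = 205.6792°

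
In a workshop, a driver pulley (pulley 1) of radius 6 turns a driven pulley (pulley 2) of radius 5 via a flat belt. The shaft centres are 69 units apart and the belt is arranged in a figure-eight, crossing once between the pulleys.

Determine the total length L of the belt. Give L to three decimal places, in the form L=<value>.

L=174.315

crossed belt: β = asin((r1+r2)/C) = asin(11/69) = 9.1732°
wrap1 = wrap2 = π + 2β = 198.3465°
tangent length = C·cosβ = 68.1175
L = (r1+r2)·wrap + 2·C·cosβ = 11·3.4618 + 2·68.1175 = 174.3149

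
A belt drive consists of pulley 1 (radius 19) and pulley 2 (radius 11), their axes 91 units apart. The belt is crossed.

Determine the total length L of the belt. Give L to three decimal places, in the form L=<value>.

crossed belt: β = asin((r1+r2)/C) = asin(30/91) = 19.2488°
wrap1 = wrap2 = π + 2β = 218.4975°
tangent length = C·cosβ = 85.9127
L = (r1+r2)·wrap + 2·C·cosβ = 30·3.8135 + 2·85.9127 = 286.2305

L=286.231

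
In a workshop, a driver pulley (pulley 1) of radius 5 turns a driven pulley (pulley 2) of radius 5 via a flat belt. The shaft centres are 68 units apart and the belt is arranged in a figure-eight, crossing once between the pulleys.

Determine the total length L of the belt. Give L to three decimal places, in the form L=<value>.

crossed belt: β = asin((r1+r2)/C) = asin(10/68) = 8.4565°
wrap1 = wrap2 = π + 2β = 196.9130°
tangent length = C·cosβ = 67.2607
L = (r1+r2)·wrap + 2·C·cosβ = 10·3.4368 + 2·67.2607 = 168.8892

L=168.889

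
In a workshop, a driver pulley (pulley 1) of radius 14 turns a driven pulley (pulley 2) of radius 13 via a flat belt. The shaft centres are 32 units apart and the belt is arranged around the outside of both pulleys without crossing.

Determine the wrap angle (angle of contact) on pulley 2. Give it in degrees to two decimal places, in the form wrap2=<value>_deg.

wrap2=176.42_deg

open belt: β = asin((r2−r1)/C) = asin(-1/32) = -1.7908°
wrap1 = π − 2β = 183.5816°
wrap2 = π + 2β = 176.4184°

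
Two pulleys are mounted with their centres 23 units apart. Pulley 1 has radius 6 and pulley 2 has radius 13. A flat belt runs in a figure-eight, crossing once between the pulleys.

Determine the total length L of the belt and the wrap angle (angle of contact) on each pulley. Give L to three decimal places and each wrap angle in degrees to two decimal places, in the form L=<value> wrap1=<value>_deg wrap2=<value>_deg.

crossed belt: β = asin((r1+r2)/C) = asin(19/23) = 55.6988°
wrap1 = wrap2 = π + 2β = 291.3977°
tangent length = C·cosβ = 12.9615
L = (r1+r2)·wrap + 2·C·cosβ = 19·5.0858 + 2·12.9615 = 122.5541

L=122.554 wrap1=291.40_deg wrap2=291.40_deg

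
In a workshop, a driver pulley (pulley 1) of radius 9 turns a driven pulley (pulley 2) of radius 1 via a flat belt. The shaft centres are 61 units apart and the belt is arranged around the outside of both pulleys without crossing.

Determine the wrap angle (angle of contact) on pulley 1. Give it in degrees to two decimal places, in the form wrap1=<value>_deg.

wrap1=195.07_deg

open belt: β = asin((r2−r1)/C) = asin(-8/61) = -7.5359°
wrap1 = π − 2β = 195.0718°
wrap2 = π + 2β = 164.9282°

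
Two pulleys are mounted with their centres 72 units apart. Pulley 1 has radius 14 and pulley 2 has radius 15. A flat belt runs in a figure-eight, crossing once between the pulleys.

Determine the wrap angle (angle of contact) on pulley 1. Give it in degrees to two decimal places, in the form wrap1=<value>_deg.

crossed belt: β = asin((r1+r2)/C) = asin(29/72) = 23.7519°
wrap1 = wrap2 = π + 2β = 227.5039°

wrap1=227.50_deg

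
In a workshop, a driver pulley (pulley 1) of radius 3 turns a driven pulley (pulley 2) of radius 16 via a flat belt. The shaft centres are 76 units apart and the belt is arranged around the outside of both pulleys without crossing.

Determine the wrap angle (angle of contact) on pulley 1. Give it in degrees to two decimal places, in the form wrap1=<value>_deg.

open belt: β = asin((r2−r1)/C) = asin(13/76) = 9.8490°
wrap1 = π − 2β = 160.3019°
wrap2 = π + 2β = 199.6981°

wrap1=160.30_deg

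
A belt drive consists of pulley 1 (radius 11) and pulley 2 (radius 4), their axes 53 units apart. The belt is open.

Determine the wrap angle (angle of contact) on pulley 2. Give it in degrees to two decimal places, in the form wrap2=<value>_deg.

wrap2=164.82_deg

open belt: β = asin((r2−r1)/C) = asin(-7/53) = -7.5895°
wrap1 = π − 2β = 195.1791°
wrap2 = π + 2β = 164.8209°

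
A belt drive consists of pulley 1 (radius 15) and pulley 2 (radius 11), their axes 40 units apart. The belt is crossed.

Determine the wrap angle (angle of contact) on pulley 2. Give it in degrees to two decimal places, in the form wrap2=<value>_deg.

crossed belt: β = asin((r1+r2)/C) = asin(26/40) = 40.5416°
wrap1 = wrap2 = π + 2β = 261.0832°

wrap2=261.08_deg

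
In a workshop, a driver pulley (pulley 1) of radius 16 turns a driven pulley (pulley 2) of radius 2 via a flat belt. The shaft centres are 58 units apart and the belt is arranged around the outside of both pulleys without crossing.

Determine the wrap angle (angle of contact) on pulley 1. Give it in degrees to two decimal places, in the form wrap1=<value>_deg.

open belt: β = asin((r2−r1)/C) = asin(-14/58) = -13.9680°
wrap1 = π − 2β = 207.9359°
wrap2 = π + 2β = 152.0641°

wrap1=207.94_deg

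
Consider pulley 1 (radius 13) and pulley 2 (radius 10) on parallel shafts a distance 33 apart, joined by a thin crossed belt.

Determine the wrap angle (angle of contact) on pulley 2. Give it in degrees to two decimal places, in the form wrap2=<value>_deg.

crossed belt: β = asin((r1+r2)/C) = asin(23/33) = 44.1844°
wrap1 = wrap2 = π + 2β = 268.3688°

wrap2=268.37_deg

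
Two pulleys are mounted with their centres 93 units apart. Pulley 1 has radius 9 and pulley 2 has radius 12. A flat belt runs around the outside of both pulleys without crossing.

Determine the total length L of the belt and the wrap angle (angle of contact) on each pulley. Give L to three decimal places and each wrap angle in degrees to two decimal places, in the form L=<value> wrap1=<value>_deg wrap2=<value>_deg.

L=252.070 wrap1=176.30_deg wrap2=183.70_deg

open belt: β = asin((r2−r1)/C) = asin(3/93) = 1.8486°
wrap1 = π − 2β = 176.3029°
wrap2 = π + 2β = 183.6971°
tangent length = C·cosβ = 92.9516
L = r1·wrap1 + r2·wrap2 + 2·C·cosβ = 9·3.0771 + 12·3.2061 + 2·92.9516 = 252.0702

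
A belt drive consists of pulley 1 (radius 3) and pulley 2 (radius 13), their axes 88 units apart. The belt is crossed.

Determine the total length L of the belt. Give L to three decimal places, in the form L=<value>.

crossed belt: β = asin((r1+r2)/C) = asin(16/88) = 10.4757°
wrap1 = wrap2 = π + 2β = 200.9514°
tangent length = C·cosβ = 86.5332
L = (r1+r2)·wrap + 2·C·cosβ = 16·3.5073 + 2·86.5332 = 229.1827

L=229.183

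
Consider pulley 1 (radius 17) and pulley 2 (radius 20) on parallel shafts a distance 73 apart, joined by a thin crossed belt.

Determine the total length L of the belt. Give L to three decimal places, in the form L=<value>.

crossed belt: β = asin((r1+r2)/C) = asin(37/73) = 30.4542°
wrap1 = wrap2 = π + 2β = 240.9084°
tangent length = C·cosβ = 62.9285
L = (r1+r2)·wrap + 2·C·cosβ = 37·4.2046 + 2·62.9285 = 281.4289

L=281.429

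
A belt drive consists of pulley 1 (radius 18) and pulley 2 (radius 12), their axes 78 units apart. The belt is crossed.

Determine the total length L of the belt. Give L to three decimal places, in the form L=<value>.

L=261.935

crossed belt: β = asin((r1+r2)/C) = asin(30/78) = 22.6199°
wrap1 = wrap2 = π + 2β = 225.2397°
tangent length = C·cosβ = 72.0000
L = (r1+r2)·wrap + 2·C·cosβ = 30·3.9312 + 2·72.0000 = 261.9352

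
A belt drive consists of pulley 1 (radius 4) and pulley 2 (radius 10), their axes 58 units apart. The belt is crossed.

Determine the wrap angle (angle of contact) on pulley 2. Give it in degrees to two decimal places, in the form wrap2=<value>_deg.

wrap2=207.94_deg

crossed belt: β = asin((r1+r2)/C) = asin(14/58) = 13.9680°
wrap1 = wrap2 = π + 2β = 207.9359°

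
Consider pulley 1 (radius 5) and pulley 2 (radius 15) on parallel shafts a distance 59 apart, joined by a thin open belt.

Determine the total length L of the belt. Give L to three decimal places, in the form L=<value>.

open belt: β = asin((r2−r1)/C) = asin(10/59) = 9.7583°
wrap1 = π − 2β = 160.4835°
wrap2 = π + 2β = 199.5165°
tangent length = C·cosβ = 58.1464
L = r1·wrap1 + r2·wrap2 + 2·C·cosβ = 5·2.8010 + 15·3.4822 + 2·58.1464 = 182.5309

L=182.531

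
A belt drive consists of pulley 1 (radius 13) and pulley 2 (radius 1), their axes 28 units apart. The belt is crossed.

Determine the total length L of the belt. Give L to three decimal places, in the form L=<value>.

crossed belt: β = asin((r1+r2)/C) = asin(14/28) = 30.0000°
wrap1 = wrap2 = π + 2β = 240.0000°
tangent length = C·cosβ = 24.2487
L = (r1+r2)·wrap + 2·C·cosβ = 14·4.1888 + 2·24.2487 = 107.1405

L=107.140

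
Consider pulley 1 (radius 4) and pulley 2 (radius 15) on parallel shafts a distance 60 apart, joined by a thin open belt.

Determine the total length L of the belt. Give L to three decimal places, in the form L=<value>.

L=181.713

open belt: β = asin((r2−r1)/C) = asin(11/60) = 10.5640°
wrap1 = π − 2β = 158.8720°
wrap2 = π + 2β = 201.1280°
tangent length = C·cosβ = 58.9830
L = r1·wrap1 + r2·wrap2 + 2·C·cosβ = 4·2.7728 + 15·3.5103 + 2·58.9830 = 181.7126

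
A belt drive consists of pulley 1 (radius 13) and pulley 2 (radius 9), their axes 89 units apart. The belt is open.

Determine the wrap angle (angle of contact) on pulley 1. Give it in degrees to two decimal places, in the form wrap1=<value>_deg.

open belt: β = asin((r2−r1)/C) = asin(-4/89) = -2.5760°
wrap1 = π − 2β = 185.1519°
wrap2 = π + 2β = 174.8481°

wrap1=185.15_deg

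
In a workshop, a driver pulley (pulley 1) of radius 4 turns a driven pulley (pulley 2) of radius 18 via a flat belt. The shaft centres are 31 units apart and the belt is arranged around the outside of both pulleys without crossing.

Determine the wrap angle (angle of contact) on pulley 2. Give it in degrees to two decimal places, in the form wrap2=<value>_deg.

open belt: β = asin((r2−r1)/C) = asin(14/31) = 26.8472°
wrap1 = π − 2β = 126.3056°
wrap2 = π + 2β = 233.6944°

wrap2=233.69_deg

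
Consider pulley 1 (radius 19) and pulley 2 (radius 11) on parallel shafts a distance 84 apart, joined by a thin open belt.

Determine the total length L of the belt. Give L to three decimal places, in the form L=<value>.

L=263.010

open belt: β = asin((r2−r1)/C) = asin(-8/84) = -5.4650°
wrap1 = π − 2β = 190.9300°
wrap2 = π + 2β = 169.0700°
tangent length = C·cosβ = 83.6182
L = r1·wrap1 + r2·wrap2 + 2·C·cosβ = 19·3.3324 + 11·2.9508 + 2·83.6182 = 263.0103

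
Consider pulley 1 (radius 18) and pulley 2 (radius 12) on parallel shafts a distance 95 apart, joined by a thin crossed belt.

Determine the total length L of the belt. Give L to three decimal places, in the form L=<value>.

crossed belt: β = asin((r1+r2)/C) = asin(30/95) = 18.4085°
wrap1 = wrap2 = π + 2β = 216.8170°
tangent length = C·cosβ = 90.1388
L = (r1+r2)·wrap + 2·C·cosβ = 30·3.7842 + 2·90.1388 = 293.8027

L=293.803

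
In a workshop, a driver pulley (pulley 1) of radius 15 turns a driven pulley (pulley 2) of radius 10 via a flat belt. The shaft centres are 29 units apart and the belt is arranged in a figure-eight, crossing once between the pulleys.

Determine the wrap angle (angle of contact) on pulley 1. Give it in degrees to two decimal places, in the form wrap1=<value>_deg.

crossed belt: β = asin((r1+r2)/C) = asin(25/29) = 59.5497°
wrap1 = wrap2 = π + 2β = 299.0994°

wrap1=299.10_deg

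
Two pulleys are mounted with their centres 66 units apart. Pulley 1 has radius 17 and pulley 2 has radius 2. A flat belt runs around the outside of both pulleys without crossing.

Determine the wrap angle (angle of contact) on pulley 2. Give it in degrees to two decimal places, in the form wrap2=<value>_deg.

wrap2=153.73_deg

open belt: β = asin((r2−r1)/C) = asin(-15/66) = -13.1366°
wrap1 = π − 2β = 206.2731°
wrap2 = π + 2β = 153.7269°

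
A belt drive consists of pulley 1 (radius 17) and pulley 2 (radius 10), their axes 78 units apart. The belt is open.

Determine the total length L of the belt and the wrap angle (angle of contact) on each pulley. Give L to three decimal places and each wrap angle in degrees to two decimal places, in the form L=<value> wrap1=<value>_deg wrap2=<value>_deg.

L=241.452 wrap1=190.30_deg wrap2=169.70_deg

open belt: β = asin((r2−r1)/C) = asin(-7/78) = -5.1489°
wrap1 = π − 2β = 190.2977°
wrap2 = π + 2β = 169.7023°
tangent length = C·cosβ = 77.6853
L = r1·wrap1 + r2·wrap2 + 2·C·cosβ = 17·3.3213 + 10·2.9619 + 2·77.6853 = 241.4516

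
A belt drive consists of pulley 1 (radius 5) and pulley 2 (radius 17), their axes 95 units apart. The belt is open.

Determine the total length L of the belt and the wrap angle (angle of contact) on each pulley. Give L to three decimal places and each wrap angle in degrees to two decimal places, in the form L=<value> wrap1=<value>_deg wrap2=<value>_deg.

L=260.633 wrap1=165.49_deg wrap2=194.51_deg

open belt: β = asin((r2−r1)/C) = asin(12/95) = 7.2567°
wrap1 = π − 2β = 165.4865°
wrap2 = π + 2β = 194.5135°
tangent length = C·cosβ = 94.2391
L = r1·wrap1 + r2·wrap2 + 2·C·cosβ = 5·2.8883 + 17·3.3949 + 2·94.2391 = 260.6329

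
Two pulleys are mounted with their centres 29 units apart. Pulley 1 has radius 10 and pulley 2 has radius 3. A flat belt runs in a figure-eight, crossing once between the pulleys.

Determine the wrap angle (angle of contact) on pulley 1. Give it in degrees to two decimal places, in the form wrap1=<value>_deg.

crossed belt: β = asin((r1+r2)/C) = asin(13/29) = 26.6331°
wrap1 = wrap2 = π + 2β = 233.2662°

wrap1=233.27_deg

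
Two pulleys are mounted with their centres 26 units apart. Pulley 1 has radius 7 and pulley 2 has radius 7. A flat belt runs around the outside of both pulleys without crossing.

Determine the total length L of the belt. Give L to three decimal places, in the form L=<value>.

L=95.982

open belt: β = asin((r2−r1)/C) = asin(0/26) = 0.0000°
wrap1 = π − 2β = 180.0000°
wrap2 = π + 2β = 180.0000°
tangent length = C·cosβ = 26.0000
L = r1·wrap1 + r2·wrap2 + 2·C·cosβ = 7·3.1416 + 7·3.1416 + 2·26.0000 = 95.9823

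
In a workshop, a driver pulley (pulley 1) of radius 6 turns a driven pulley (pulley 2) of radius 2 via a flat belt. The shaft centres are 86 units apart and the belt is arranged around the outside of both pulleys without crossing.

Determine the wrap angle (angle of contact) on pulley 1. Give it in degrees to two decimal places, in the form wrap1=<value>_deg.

open belt: β = asin((r2−r1)/C) = asin(-4/86) = -2.6659°
wrap1 = π − 2β = 185.3318°
wrap2 = π + 2β = 174.6682°

wrap1=185.33_deg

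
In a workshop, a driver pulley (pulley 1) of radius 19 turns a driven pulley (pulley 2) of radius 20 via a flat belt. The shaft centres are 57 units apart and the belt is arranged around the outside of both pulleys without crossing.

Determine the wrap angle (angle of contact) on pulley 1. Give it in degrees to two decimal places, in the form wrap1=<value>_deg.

open belt: β = asin((r2−r1)/C) = asin(1/57) = 1.0052°
wrap1 = π − 2β = 177.9895°
wrap2 = π + 2β = 182.0105°

wrap1=177.99_deg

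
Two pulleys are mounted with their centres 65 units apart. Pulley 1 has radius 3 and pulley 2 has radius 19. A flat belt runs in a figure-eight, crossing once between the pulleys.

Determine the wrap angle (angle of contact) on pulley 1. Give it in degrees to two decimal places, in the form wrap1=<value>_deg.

wrap1=219.57_deg

crossed belt: β = asin((r1+r2)/C) = asin(22/65) = 19.7832°
wrap1 = wrap2 = π + 2β = 219.5663°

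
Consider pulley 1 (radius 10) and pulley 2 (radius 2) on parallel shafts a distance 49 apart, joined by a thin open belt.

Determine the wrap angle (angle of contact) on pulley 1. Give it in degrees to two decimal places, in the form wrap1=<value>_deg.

wrap1=198.79_deg

open belt: β = asin((r2−r1)/C) = asin(-8/49) = -9.3965°
wrap1 = π − 2β = 198.7930°
wrap2 = π + 2β = 161.2070°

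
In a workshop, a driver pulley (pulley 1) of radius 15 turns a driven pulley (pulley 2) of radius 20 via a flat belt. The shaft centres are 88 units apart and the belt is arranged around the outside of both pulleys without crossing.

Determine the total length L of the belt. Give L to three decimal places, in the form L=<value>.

L=286.240

open belt: β = asin((r2−r1)/C) = asin(5/88) = 3.2572°
wrap1 = π − 2β = 173.4856°
wrap2 = π + 2β = 186.5144°
tangent length = C·cosβ = 87.8578
L = r1·wrap1 + r2·wrap2 + 2·C·cosβ = 15·3.0279 + 20·3.2553 + 2·87.8578 = 286.2399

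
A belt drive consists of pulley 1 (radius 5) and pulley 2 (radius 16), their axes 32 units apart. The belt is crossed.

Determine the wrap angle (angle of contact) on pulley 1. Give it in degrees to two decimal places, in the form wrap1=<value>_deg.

crossed belt: β = asin((r1+r2)/C) = asin(21/32) = 41.0145°
wrap1 = wrap2 = π + 2β = 262.0290°

wrap1=262.03_deg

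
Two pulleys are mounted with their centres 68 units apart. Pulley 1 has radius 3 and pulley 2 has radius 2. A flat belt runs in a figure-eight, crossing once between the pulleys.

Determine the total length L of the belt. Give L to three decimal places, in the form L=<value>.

L=152.076

crossed belt: β = asin((r1+r2)/C) = asin(5/68) = 4.2167°
wrap1 = wrap2 = π + 2β = 188.4335°
tangent length = C·cosβ = 67.8159
L = (r1+r2)·wrap + 2·C·cosβ = 5·3.2888 + 2·67.8159 = 152.0758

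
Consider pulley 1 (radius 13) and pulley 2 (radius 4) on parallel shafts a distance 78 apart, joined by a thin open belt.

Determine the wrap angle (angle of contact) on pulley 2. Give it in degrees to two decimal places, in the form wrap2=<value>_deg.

wrap2=166.75_deg

open belt: β = asin((r2−r1)/C) = asin(-9/78) = -6.6258°
wrap1 = π − 2β = 193.2516°
wrap2 = π + 2β = 166.7484°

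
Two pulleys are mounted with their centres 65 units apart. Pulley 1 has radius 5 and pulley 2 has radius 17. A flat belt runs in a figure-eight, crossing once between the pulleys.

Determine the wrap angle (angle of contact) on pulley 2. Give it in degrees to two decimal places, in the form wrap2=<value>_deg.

crossed belt: β = asin((r1+r2)/C) = asin(22/65) = 19.7832°
wrap1 = wrap2 = π + 2β = 219.5663°

wrap2=219.57_deg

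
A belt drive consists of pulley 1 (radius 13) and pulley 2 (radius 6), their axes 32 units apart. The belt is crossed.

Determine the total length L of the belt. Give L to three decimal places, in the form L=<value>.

crossed belt: β = asin((r1+r2)/C) = asin(19/32) = 36.4236°
wrap1 = wrap2 = π + 2β = 252.8471°
tangent length = C·cosβ = 25.7488
L = (r1+r2)·wrap + 2·C·cosβ = 19·4.4130 + 2·25.7488 = 135.3449

L=135.345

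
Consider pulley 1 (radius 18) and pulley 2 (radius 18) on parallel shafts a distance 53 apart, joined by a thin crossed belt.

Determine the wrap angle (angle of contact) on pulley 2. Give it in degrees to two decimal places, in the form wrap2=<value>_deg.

wrap2=265.57_deg

crossed belt: β = asin((r1+r2)/C) = asin(36/53) = 42.7847°
wrap1 = wrap2 = π + 2β = 265.5694°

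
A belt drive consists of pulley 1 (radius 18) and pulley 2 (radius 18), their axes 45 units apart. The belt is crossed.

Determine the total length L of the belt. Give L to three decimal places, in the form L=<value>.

crossed belt: β = asin((r1+r2)/C) = asin(36/45) = 53.1301°
wrap1 = wrap2 = π + 2β = 286.2602°
tangent length = C·cosβ = 27.0000
L = (r1+r2)·wrap + 2·C·cosβ = 36·4.9962 + 2·27.0000 = 233.8626

L=233.863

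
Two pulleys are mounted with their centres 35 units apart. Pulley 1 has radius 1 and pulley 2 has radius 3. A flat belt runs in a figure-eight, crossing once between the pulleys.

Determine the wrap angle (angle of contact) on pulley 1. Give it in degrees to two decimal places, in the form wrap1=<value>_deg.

crossed belt: β = asin((r1+r2)/C) = asin(4/35) = 6.5624°
wrap1 = wrap2 = π + 2β = 193.1249°

wrap1=193.12_deg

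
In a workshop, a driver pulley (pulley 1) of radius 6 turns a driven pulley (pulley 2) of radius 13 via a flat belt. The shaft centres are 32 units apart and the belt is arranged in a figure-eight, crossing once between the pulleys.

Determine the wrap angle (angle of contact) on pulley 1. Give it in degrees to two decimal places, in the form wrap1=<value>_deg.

wrap1=252.85_deg

crossed belt: β = asin((r1+r2)/C) = asin(19/32) = 36.4236°
wrap1 = wrap2 = π + 2β = 252.8471°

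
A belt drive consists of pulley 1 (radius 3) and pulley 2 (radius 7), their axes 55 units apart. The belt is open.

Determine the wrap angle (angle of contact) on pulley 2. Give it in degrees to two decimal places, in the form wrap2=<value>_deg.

wrap2=188.34_deg

open belt: β = asin((r2−r1)/C) = asin(4/55) = 4.1706°
wrap1 = π − 2β = 171.6587°
wrap2 = π + 2β = 188.3413°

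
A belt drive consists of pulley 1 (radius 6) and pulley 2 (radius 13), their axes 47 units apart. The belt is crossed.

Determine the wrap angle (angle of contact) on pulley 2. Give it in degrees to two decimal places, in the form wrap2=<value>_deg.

wrap2=227.69_deg

crossed belt: β = asin((r1+r2)/C) = asin(19/47) = 23.8445°
wrap1 = wrap2 = π + 2β = 227.6889°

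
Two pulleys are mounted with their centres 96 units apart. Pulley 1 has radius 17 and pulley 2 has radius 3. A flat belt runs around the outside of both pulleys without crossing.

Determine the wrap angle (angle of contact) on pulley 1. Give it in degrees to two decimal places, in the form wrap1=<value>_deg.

open belt: β = asin((r2−r1)/C) = asin(-14/96) = -8.3855°
wrap1 = π − 2β = 196.7711°
wrap2 = π + 2β = 163.2289°

wrap1=196.77_deg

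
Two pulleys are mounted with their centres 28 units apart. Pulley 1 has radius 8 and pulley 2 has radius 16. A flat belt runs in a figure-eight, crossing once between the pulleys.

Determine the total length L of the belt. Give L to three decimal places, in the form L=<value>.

crossed belt: β = asin((r1+r2)/C) = asin(24/28) = 58.9973°
wrap1 = wrap2 = π + 2β = 297.9946°
tangent length = C·cosβ = 14.4222
L = (r1+r2)·wrap + 2·C·cosβ = 24·5.2010 + 2·14.4222 = 153.6681

L=153.668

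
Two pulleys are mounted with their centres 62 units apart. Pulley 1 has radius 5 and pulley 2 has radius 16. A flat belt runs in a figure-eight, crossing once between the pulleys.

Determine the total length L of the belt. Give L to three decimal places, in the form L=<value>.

L=197.157

crossed belt: β = asin((r1+r2)/C) = asin(21/62) = 19.7983°
wrap1 = wrap2 = π + 2β = 219.5966°
tangent length = C·cosβ = 58.3352
L = (r1+r2)·wrap + 2·C·cosβ = 21·3.8327 + 2·58.3352 = 197.1568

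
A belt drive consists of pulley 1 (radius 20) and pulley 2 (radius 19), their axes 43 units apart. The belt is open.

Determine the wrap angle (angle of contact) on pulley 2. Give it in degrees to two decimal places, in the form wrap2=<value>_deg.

wrap2=177.33_deg

open belt: β = asin((r2−r1)/C) = asin(-1/43) = -1.3326°
wrap1 = π − 2β = 182.6652°
wrap2 = π + 2β = 177.3348°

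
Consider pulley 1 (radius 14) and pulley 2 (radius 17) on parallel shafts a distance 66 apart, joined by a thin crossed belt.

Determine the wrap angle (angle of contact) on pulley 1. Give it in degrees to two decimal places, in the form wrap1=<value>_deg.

crossed belt: β = asin((r1+r2)/C) = asin(31/66) = 28.0146°
wrap1 = wrap2 = π + 2β = 236.0293°

wrap1=236.03_deg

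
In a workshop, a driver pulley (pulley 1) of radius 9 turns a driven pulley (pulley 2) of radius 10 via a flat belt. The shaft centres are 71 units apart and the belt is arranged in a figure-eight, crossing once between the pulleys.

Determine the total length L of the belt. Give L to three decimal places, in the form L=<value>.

L=206.806

crossed belt: β = asin((r1+r2)/C) = asin(19/71) = 15.5218°
wrap1 = wrap2 = π + 2β = 211.0437°
tangent length = C·cosβ = 68.4105
L = (r1+r2)·wrap + 2·C·cosβ = 19·3.6834 + 2·68.4105 = 206.8058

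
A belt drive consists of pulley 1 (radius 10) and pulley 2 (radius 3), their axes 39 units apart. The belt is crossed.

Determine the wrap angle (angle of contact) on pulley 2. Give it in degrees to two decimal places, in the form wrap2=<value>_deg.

crossed belt: β = asin((r1+r2)/C) = asin(13/39) = 19.4712°
wrap1 = wrap2 = π + 2β = 218.9424°

wrap2=218.94_deg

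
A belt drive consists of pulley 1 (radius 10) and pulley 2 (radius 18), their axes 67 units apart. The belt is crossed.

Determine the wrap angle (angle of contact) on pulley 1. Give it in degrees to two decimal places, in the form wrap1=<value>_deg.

wrap1=229.41_deg

crossed belt: β = asin((r1+r2)/C) = asin(28/67) = 24.7027°
wrap1 = wrap2 = π + 2β = 229.4055°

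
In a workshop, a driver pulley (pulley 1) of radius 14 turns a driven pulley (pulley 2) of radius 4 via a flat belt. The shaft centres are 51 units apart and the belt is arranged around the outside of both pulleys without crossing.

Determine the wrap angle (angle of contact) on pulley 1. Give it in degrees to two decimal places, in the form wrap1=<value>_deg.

wrap1=202.62_deg

open belt: β = asin((r2−r1)/C) = asin(-10/51) = -11.3077°
wrap1 = π − 2β = 202.6155°
wrap2 = π + 2β = 157.3845°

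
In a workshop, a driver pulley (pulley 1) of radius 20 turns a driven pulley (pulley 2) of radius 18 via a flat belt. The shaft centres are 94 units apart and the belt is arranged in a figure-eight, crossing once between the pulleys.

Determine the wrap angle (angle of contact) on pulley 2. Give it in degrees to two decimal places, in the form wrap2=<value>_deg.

crossed belt: β = asin((r1+r2)/C) = asin(38/94) = 23.8445°
wrap1 = wrap2 = π + 2β = 227.6889°

wrap2=227.69_deg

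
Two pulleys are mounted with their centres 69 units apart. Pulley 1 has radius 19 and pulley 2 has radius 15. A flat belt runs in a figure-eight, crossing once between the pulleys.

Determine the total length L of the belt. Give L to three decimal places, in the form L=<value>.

crossed belt: β = asin((r1+r2)/C) = asin(34/69) = 29.5217°
wrap1 = wrap2 = π + 2β = 239.0435°
tangent length = C·cosβ = 60.0417
L = (r1+r2)·wrap + 2·C·cosβ = 34·4.1721 + 2·60.0417 = 261.9345

L=261.935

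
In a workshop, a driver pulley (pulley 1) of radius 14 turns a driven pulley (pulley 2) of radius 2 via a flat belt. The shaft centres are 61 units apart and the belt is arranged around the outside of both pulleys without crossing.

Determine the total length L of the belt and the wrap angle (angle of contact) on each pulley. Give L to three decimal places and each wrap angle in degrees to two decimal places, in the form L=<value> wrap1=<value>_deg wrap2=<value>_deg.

L=174.634 wrap1=202.69_deg wrap2=157.31_deg

open belt: β = asin((r2−r1)/C) = asin(-12/61) = -11.3453°
wrap1 = π − 2β = 202.6906°
wrap2 = π + 2β = 157.3094°
tangent length = C·cosβ = 59.8080
L = r1·wrap1 + r2·wrap2 + 2·C·cosβ = 14·3.5376 + 2·2.7456 + 2·59.8080 = 174.6338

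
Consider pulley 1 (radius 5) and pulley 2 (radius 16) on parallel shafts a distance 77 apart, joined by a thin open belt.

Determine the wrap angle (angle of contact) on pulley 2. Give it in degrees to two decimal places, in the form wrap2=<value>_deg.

wrap2=196.43_deg

open belt: β = asin((r2−r1)/C) = asin(11/77) = 8.2132°
wrap1 = π − 2β = 163.5736°
wrap2 = π + 2β = 196.4264°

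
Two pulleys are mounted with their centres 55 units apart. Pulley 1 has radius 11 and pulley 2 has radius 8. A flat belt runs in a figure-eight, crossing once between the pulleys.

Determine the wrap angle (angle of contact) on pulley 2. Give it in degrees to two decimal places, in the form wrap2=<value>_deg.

crossed belt: β = asin((r1+r2)/C) = asin(19/55) = 20.2095°
wrap1 = wrap2 = π + 2β = 220.4191°

wrap2=220.42_deg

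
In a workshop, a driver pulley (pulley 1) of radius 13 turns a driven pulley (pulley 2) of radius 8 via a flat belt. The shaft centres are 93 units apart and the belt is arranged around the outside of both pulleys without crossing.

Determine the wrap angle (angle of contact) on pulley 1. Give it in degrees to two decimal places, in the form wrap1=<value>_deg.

wrap1=186.16_deg

open belt: β = asin((r2−r1)/C) = asin(-5/93) = -3.0819°
wrap1 = π − 2β = 186.1638°
wrap2 = π + 2β = 173.8362°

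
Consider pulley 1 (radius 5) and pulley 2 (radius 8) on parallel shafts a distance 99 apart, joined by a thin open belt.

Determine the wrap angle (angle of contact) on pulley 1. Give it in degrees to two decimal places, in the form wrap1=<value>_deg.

open belt: β = asin((r2−r1)/C) = asin(3/99) = 1.7365°
wrap1 = π − 2β = 176.5270°
wrap2 = π + 2β = 183.4730°

wrap1=176.53_deg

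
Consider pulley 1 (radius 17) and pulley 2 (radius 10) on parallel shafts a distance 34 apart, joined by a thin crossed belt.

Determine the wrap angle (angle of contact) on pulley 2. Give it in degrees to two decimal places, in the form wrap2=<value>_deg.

wrap2=285.14_deg

crossed belt: β = asin((r1+r2)/C) = asin(27/34) = 52.5720°
wrap1 = wrap2 = π + 2β = 285.1440°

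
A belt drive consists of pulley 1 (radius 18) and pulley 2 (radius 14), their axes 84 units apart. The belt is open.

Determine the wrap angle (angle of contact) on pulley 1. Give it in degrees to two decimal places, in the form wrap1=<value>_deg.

open belt: β = asin((r2−r1)/C) = asin(-4/84) = -2.7294°
wrap1 = π − 2β = 185.4588°
wrap2 = π + 2β = 174.5412°

wrap1=185.46_deg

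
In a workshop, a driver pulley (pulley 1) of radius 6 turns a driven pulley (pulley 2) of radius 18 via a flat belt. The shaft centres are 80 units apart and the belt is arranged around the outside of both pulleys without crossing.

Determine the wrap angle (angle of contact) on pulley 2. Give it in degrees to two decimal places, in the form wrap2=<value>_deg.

open belt: β = asin((r2−r1)/C) = asin(12/80) = 8.6269°
wrap1 = π − 2β = 162.7461°
wrap2 = π + 2β = 197.2539°

wrap2=197.25_deg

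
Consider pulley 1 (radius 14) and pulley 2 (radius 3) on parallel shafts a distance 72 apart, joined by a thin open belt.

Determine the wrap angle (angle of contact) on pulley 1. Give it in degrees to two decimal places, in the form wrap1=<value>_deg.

wrap1=197.58_deg

open belt: β = asin((r2−r1)/C) = asin(-11/72) = -8.7879°
wrap1 = π − 2β = 197.5759°
wrap2 = π + 2β = 162.4241°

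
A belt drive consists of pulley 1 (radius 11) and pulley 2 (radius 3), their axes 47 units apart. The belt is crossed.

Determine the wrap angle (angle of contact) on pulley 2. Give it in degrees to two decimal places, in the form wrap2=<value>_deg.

crossed belt: β = asin((r1+r2)/C) = asin(14/47) = 17.3299°
wrap1 = wrap2 = π + 2β = 214.6597°

wrap2=214.66_deg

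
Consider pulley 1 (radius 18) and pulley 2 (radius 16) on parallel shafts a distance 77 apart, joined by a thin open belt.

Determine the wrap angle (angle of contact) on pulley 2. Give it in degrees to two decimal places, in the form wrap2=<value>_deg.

wrap2=177.02_deg

open belt: β = asin((r2−r1)/C) = asin(-2/77) = -1.4884°
wrap1 = π − 2β = 182.9767°
wrap2 = π + 2β = 177.0233°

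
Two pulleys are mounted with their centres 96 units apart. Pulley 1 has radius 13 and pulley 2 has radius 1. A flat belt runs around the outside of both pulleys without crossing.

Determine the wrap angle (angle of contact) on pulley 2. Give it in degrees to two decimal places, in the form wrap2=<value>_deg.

open belt: β = asin((r2−r1)/C) = asin(-12/96) = -7.1808°
wrap1 = π − 2β = 194.3615°
wrap2 = π + 2β = 165.6385°

wrap2=165.64_deg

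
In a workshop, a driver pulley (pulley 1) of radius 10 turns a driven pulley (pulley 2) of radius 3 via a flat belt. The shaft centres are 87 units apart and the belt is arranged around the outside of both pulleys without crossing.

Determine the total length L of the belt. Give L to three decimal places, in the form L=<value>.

L=215.404

open belt: β = asin((r2−r1)/C) = asin(-7/87) = -4.6150°
wrap1 = π − 2β = 189.2300°
wrap2 = π + 2β = 170.7700°
tangent length = C·cosβ = 86.7179
L = r1·wrap1 + r2·wrap2 + 2·C·cosβ = 10·3.3027 + 3·2.9805 + 2·86.7179 = 215.4042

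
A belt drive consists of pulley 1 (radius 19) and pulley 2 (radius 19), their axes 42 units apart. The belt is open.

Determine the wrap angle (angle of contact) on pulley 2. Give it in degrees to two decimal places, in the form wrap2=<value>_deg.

wrap2=180.00_deg

open belt: β = asin((r2−r1)/C) = asin(0/42) = 0.0000°
wrap1 = π − 2β = 180.0000°
wrap2 = π + 2β = 180.0000°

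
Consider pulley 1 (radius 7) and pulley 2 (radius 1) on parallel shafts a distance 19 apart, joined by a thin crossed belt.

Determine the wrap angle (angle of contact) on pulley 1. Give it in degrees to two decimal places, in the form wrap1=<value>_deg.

crossed belt: β = asin((r1+r2)/C) = asin(8/19) = 24.9011°
wrap1 = wrap2 = π + 2β = 229.8021°

wrap1=229.80_deg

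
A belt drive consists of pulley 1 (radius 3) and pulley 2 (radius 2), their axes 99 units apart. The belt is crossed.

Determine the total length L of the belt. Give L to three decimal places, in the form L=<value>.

crossed belt: β = asin((r1+r2)/C) = asin(5/99) = 2.8950°
wrap1 = wrap2 = π + 2β = 185.7899°
tangent length = C·cosβ = 98.8737
L = (r1+r2)·wrap + 2·C·cosβ = 5·3.2426 + 2·98.8737 = 213.9605

L=213.961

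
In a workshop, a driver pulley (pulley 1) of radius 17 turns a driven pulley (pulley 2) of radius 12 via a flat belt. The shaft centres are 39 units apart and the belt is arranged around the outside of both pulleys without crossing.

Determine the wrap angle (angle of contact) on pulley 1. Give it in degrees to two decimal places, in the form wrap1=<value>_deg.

wrap1=194.73_deg

open belt: β = asin((r2−r1)/C) = asin(-5/39) = -7.3659°
wrap1 = π − 2β = 194.7318°
wrap2 = π + 2β = 165.2682°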